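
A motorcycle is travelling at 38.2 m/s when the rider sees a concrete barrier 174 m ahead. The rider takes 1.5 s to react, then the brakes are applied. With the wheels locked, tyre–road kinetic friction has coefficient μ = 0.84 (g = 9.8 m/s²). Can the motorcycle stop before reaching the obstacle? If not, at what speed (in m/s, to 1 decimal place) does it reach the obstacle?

a = μg = 0.84 × 9.8 = 8.232 m/s².
Reaction distance = 38.2000 × 1.5 = 57.300 m.
Braking distance = v²/(2a) = 1459.240 / 16.464 = 88.632 m.
Total stopping distance = 57.300 + 88.632 = 145.932 m, vs 174 m available — it stops with 174 − 145.932 = 28.068 m to spare.

Yes — it stops about 28.1 m short of the obstacle, so it never reaches it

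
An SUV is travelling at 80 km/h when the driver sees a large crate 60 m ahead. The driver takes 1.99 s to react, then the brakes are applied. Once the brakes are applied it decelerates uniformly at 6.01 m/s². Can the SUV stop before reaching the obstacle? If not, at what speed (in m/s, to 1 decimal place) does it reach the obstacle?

80 km/h ÷ 3.6 = 22.2222 m/s.
Reaction distance = 22.2222 × 1.99 = 44.222 m.
Braking distance needed to stop: v²/(2a) = 493.826 / 12.020 = 41.084 m, so total needed = 44.222 + 41.084 = 85.306 m > 60 m — it cannot stop.
Distance remaining when braking begins: 60 − 44.222 = 15.778 m.
v² = v₀² − 2a·d = 493.826 − 2 × 6.010 × 15.778 = 304.174 m²/s².
v = √304.174 = 17.441 m/s.

No — it strikes the obstacle at 17.4 m/s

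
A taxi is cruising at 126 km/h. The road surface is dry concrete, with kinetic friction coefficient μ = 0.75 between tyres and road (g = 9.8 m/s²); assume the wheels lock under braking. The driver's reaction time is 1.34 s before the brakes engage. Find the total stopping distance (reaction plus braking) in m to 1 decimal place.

Total stopping distance ≈ 130.2 m

126 km/h ÷ 3.6 = 35.0000 m/s.
a = μg = 0.75 × 9.8 = 7.350 m/s².
Reaction distance = v·t_r = 35.0000 × 1.34 = 46.900 m.
Braking distance = v²/(2a) = 35.0000² / (2 × 7.350) = 1225.000 / 14.700 = 83.333 m.
Total = 46.900 + 83.333 = 130.233 m.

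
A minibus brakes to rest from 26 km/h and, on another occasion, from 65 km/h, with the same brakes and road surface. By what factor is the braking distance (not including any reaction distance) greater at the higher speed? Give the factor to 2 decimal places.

Factor ≈ 6.25

Braking distance d = v²/(2a), so with a fixed, d ∝ v².
Factor = (65/26)² = 2.5000² = 6.2500.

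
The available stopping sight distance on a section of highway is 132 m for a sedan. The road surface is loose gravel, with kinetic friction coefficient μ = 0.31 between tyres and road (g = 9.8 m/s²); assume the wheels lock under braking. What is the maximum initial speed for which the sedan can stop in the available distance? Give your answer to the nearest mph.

Maximum speed ≈ 63 mph

a = μg = 0.31 × 9.8 = 3.038 m/s².
v²/(2a) = d ⇒ v = √(2 × 3.038 × 132) = √802.03 = 28.3201 m/s.
28.3201 m/s ÷ 0.44704 = 63.350 mph.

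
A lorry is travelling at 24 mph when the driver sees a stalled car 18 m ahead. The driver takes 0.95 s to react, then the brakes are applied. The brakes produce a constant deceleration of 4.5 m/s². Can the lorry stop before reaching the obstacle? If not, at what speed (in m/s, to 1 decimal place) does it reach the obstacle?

No — it strikes the obstacle at 6.7 m/s

24 mph × 0.44704 = 10.7290 m/s.
Reaction distance = 10.7290 × 0.95 = 10.193 m.
Braking distance needed to stop: v²/(2a) = 115.111 / 9.000 = 12.790 m, so total needed = 10.193 + 12.790 = 22.983 m > 18 m — it cannot stop.
Distance remaining when braking begins: 18 − 10.193 = 7.807 m.
v² = v₀² − 2a·d = 115.111 − 2 × 4.500 × 7.807 = 44.848 m²/s².
v = √44.848 = 6.697 m/s.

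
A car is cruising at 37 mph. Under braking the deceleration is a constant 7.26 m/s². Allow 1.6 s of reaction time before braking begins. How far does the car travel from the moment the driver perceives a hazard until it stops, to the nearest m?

Total stopping distance ≈ 45 m

37 mph × 0.44704 = 16.5405 m/s.
Reaction distance = v·t_r = 16.5405 × 1.6 = 26.465 m.
Braking distance = v²/(2a) = 16.5405² / (2 × 7.260) = 273.588 / 14.520 = 18.842 m.
Total = 26.465 + 18.842 = 45.307 m.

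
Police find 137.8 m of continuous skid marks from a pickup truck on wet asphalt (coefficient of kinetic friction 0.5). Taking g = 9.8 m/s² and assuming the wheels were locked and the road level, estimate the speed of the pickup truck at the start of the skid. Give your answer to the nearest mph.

Deceleration a = μg = 0.5 × 9.8 = 4.900 m/s².
v = √(2a·d) = √(2 × 4.900 × 137.8) = √1350.440 = 36.7483 m/s.
= 36.7483 ÷ 0.44704 = 82.204 mph.

Initial speed ≈ 82 mph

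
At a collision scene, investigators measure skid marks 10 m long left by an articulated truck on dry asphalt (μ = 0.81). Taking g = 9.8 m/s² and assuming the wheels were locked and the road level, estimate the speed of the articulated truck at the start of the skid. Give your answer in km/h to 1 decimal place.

Initial speed ≈ 45.4 km/h

Deceleration a = μg = 0.81 × 9.8 = 7.938 m/s².
v = √(2a·d) = √(2 × 7.938 × 10) = √158.760 = 12.6000 m/s.
= 12.6000 × 3.6 = 45.360 km/h.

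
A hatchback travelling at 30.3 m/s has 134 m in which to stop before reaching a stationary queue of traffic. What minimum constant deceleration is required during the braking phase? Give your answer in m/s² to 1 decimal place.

Required deceleration ≈ 3.4 m/s²

v² = 2a·d ⇒ a = v²/(2d) = 30.3000² / (2 × 134.000) = 918.090 / 268.000 = 3.4257 m/s².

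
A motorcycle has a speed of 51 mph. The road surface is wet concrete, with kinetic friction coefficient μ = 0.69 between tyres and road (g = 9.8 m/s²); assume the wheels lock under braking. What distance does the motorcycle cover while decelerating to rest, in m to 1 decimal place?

51 mph × 0.44704 = 22.7990 m/s.
a = μg = 0.69 × 9.8 = 6.762 m/s².
Braking distance = v²/(2a) = 22.7990² / (2 × 6.762) = 519.794 / 13.524 = 38.435 m.

Braking distance ≈ 38.4 m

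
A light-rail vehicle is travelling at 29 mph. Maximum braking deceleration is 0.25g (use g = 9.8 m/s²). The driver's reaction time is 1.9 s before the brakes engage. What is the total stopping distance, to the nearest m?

Total stopping distance ≈ 59 m

29 mph × 0.44704 = 12.9642 m/s.
a = 0.25 × 9.8 = 2.450 m/s².
Reaction distance = v·t_r = 12.9642 × 1.9 = 24.632 m.
Braking distance = v²/(2a) = 12.9642² / (2 × 2.450) = 168.070 / 4.900 = 34.300 m.
Total = 24.632 + 34.300 = 58.932 m.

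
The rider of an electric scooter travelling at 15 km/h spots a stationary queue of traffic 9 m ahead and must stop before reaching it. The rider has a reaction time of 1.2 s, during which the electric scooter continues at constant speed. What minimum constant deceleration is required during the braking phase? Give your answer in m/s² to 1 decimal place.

Required deceleration ≈ 2.2 m/s²

15 km/h ÷ 3.6 = 4.1667 m/s.
Distance covered during reaction = 4.1667 × 1.2 = 5.000 m.
Distance available for braking: 9 − 5.000 = 4.000 m.
v² = 2a·d ⇒ a = v²/(2d) = 4.1667² / (2 × 4.000) = 17.361 / 8.000 = 2.1701 m/s².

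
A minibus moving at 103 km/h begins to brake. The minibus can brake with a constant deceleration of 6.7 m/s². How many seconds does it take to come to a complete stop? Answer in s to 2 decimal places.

Braking time ≈ 4.27 s

103 km/h ÷ 3.6 = 28.6111 m/s.
Braking time = v/a = 28.6111 / 6.700 = 4.270 s.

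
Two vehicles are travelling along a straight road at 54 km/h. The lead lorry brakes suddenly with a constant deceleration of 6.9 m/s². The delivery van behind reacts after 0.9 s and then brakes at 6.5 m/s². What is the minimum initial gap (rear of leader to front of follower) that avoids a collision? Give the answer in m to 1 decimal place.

Minimum gap ≈ 14.5 m

54 km/h ÷ 3.6 = 15.0000 m/s.
Leader travels v²/(2a_L) = 225.000 / 13.800 = 16.304 m before stopping.
Follower covers v·t_r = 15.0000 × 0.9 = 13.500 m while reacting, then v²/(2a_F) = 225.000 / 13.000 = 17.308 m while braking, for a total of 13.500 + 17.308 = 30.808 m.
Since a_F ≤ a_L and the follower starts braking later, the follower is never slower than the leader, so the closest approach is when both have stopped.
Minimum gap = 30.808 − 16.304 = 14.504 m.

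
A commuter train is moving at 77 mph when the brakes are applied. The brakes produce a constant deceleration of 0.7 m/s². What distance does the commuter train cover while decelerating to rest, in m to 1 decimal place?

77 mph × 0.44704 = 34.4221 m/s.
Braking distance = v²/(2a) = 34.4221² / (2 × 0.700) = 1184.881 / 1.400 = 846.344 m.

Braking distance ≈ 846.3 m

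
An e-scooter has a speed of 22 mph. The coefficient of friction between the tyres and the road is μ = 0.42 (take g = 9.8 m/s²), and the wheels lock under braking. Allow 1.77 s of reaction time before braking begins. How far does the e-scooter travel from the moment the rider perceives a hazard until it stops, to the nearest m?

22 mph × 0.44704 = 9.8349 m/s.
a = μg = 0.42 × 9.8 = 4.116 m/s².
Reaction distance = v·t_r = 9.8349 × 1.77 = 17.408 m.
Braking distance = v²/(2a) = 9.8349² / (2 × 4.116) = 96.725 / 8.232 = 11.750 m.
Total = 17.408 + 11.750 = 29.158 m.

Total stopping distance ≈ 29 m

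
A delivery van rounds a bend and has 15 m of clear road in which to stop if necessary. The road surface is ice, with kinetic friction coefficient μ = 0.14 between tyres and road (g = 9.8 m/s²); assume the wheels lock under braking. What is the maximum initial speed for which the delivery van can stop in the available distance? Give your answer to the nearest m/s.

Maximum speed ≈ 6 m/s

a = μg = 0.14 × 9.8 = 1.372 m/s².
v²/(2a) = d ⇒ v = √(2 × 1.372 × 15) = √41.16 = 6.4156 m/s.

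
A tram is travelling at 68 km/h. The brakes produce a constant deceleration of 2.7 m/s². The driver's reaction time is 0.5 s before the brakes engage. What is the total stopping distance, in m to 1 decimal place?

68 km/h ÷ 3.6 = 18.8889 m/s.
Reaction distance = v·t_r = 18.8889 × 0.5 = 9.444 m.
Braking distance = v²/(2a) = 18.8889² / (2 × 2.700) = 356.791 / 5.400 = 66.072 m.
Total = 9.444 + 66.072 = 75.516 m.

Total stopping distance ≈ 75.5 m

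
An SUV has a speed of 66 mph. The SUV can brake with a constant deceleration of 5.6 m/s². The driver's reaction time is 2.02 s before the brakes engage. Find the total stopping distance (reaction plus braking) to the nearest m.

66 mph × 0.44704 = 29.5046 m/s.
Reaction distance = v·t_r = 29.5046 × 2.02 = 59.599 m.
Braking distance = v²/(2a) = 29.5046² / (2 × 5.600) = 870.521 / 11.200 = 77.725 m.
Total = 59.599 + 77.725 = 137.324 m.

Total stopping distance ≈ 137 m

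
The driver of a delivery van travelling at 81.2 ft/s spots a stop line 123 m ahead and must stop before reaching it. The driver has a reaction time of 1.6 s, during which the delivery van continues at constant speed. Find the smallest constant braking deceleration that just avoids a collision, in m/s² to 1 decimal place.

Required deceleration ≈ 3.7 m/s²

81.2 ft/s × 0.3048 = 24.7498 m/s.
Distance covered during reaction = 24.7498 × 1.6 = 39.600 m.
Distance available for braking: 123 − 39.600 = 83.400 m.
v² = 2a·d ⇒ a = v²/(2d) = 24.7498² / (2 × 83.400) = 612.553 / 166.800 = 3.6724 m/s².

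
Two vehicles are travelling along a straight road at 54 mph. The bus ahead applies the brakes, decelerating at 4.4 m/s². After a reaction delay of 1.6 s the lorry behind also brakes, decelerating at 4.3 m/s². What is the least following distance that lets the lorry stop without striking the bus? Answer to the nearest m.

Minimum gap ≈ 40 m

54 mph × 0.44704 = 24.1402 m/s.
Leader travels v²/(2a_L) = 582.749 / 8.800 = 66.221 m before stopping.
Follower covers v·t_r = 24.1402 × 1.6 = 38.624 m while reacting, then v²/(2a_F) = 582.749 / 8.600 = 67.762 m while braking, for a total of 38.624 + 67.762 = 106.386 m.
Since a_F ≤ a_L and the follower starts braking later, the follower is never slower than the leader, so the closest approach is when both have stopped.
Minimum gap = 106.386 − 66.221 = 40.165 m.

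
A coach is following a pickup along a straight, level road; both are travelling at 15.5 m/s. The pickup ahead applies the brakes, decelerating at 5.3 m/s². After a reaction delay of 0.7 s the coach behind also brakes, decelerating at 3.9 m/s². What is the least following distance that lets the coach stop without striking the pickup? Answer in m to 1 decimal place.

Minimum gap ≈ 19.0 m

Leader travels v²/(2a_L) = 240.250 / 10.600 = 22.665 m before stopping.
Follower covers v·t_r = 15.5000 × 0.7 = 10.850 m while reacting, then v²/(2a_F) = 240.250 / 7.800 = 30.801 m while braking, for a total of 10.850 + 30.801 = 41.651 m.
Since a_F ≤ a_L and the follower starts braking later, the follower is never slower than the leader, so the closest approach is when both have stopped.
Minimum gap = 41.651 − 22.665 = 18.986 m.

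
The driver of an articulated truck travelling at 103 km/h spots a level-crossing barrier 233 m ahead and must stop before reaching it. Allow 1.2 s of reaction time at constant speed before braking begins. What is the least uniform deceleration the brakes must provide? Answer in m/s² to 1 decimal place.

103 km/h ÷ 3.6 = 28.6111 m/s.
Distance covered during reaction = 28.6111 × 1.2 = 34.333 m.
Distance available for braking: 233 − 34.333 = 198.667 m.
v² = 2a·d ⇒ a = v²/(2d) = 28.6111² / (2 × 198.667) = 818.595 / 397.334 = 2.0602 m/s².

Required deceleration ≈ 2.1 m/s²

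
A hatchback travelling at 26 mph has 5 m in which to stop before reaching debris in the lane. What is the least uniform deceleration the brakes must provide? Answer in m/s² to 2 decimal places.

Required deceleration ≈ 13.51 m/s²

26 mph × 0.44704 = 11.6230 m/s.
v² = 2a·d ⇒ a = v²/(2d) = 11.6230² / (2 × 5.000) = 135.094 / 10.000 = 13.5094 m/s².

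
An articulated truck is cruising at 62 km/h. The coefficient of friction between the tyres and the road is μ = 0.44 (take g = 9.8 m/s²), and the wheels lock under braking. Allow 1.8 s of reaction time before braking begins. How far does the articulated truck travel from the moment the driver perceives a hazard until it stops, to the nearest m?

Total stopping distance ≈ 65 m

62 km/h ÷ 3.6 = 17.2222 m/s.
a = μg = 0.44 × 9.8 = 4.312 m/s².
Reaction distance = v·t_r = 17.2222 × 1.8 = 31.000 m.
Braking distance = v²/(2a) = 17.2222² / (2 × 4.312) = 296.604 / 8.624 = 34.393 m.
Total = 31.000 + 34.393 = 65.393 m.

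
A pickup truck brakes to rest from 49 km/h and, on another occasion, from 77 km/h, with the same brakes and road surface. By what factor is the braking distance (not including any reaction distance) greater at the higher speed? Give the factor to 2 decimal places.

Factor ≈ 2.47

Braking distance d = v²/(2a), so with a fixed, d ∝ v².
Factor = (77/49)² = 1.5714² = 2.4693.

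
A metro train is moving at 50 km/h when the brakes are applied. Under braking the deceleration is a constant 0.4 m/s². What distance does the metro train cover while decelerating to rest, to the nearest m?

50 km/h ÷ 3.6 = 13.8889 m/s.
Braking distance = v²/(2a) = 13.8889² / (2 × 0.400) = 192.902 / 0.800 = 241.127 m.

Braking distance ≈ 241 m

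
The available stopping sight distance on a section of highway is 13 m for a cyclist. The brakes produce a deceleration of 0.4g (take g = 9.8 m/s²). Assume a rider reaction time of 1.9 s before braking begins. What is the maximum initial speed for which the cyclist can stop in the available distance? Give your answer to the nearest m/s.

a = 0.4 × 9.8 = 3.920 m/s².
Stopping distance: v·t_r + v²/(2a) = 13 with t_r = 1.9 s and a = 3.920 m/s².
So v² + 14.896 v − 101.92 = 0.
Positive root: v = −a·t_r + √((a·t_r)² + 2a·d) = −7.448 + √(55.473 + 101.92) = 5.0976 m/s.

Maximum speed ≈ 5 m/s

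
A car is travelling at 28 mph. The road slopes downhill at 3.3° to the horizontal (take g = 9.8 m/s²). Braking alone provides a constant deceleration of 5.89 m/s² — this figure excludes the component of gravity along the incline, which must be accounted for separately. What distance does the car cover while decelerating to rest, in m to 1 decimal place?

28 mph × 0.44704 = 12.5171 m/s.
Gravity along the downhill slope reduces the braking deceleration: a_eff = 5.890 − 9.8·sin 3.3° = 5.890 − 0.564 = 5.326 m/s².
Braking distance = v²/(2a) = 12.5171² / (2 × 5.326) = 156.678 / 10.652 = 14.709 m.

Braking distance ≈ 14.7 m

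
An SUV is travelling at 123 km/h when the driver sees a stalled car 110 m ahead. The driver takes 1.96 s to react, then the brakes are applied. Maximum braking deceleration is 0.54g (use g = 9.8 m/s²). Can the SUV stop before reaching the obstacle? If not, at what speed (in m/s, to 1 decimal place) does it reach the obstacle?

123 km/h ÷ 3.6 = 34.1667 m/s.
a = 0.54 × 9.8 = 5.292 m/s².
Reaction distance = 34.1667 × 1.96 = 66.967 m.
Braking distance needed to stop: v²/(2a) = 1167.363 / 10.584 = 110.295 m, so total needed = 66.967 + 110.295 = 177.262 m > 110 m — it cannot stop.
Distance remaining when braking begins: 110 − 66.967 = 43.033 m.
v² = v₀² − 2a·d = 1167.363 − 2 × 5.292 × 43.033 = 711.902 m²/s².
v = √711.902 = 26.681 m/s.

No — it strikes the obstacle at 26.7 m/s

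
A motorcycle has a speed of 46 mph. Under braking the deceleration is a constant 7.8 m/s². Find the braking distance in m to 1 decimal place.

Braking distance ≈ 27.1 m

46 mph × 0.44704 = 20.5638 m/s.
Braking distance = v²/(2a) = 20.5638² / (2 × 7.800) = 422.870 / 15.600 = 27.107 m.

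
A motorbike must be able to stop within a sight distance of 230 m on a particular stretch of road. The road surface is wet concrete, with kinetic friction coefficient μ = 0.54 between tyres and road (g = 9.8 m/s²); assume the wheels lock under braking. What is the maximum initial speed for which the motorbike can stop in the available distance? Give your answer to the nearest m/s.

Maximum speed ≈ 49 m/s

a = μg = 0.54 × 9.8 = 5.292 m/s².
v²/(2a) = d ⇒ v = √(2 × 5.292 × 230) = √2434.32 = 49.3388 m/s.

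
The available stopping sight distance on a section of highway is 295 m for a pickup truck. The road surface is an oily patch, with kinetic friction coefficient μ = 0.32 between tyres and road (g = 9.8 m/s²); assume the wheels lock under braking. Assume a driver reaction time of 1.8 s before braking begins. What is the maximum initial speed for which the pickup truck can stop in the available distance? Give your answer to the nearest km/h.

a = μg = 0.32 × 9.8 = 3.136 m/s².
Stopping distance: v·t_r + v²/(2a) = 295 with t_r = 1.8 s and a = 3.136 m/s².
So v² + 11.290 v − 1850.24 = 0.
Positive root: v = −a·t_r + √((a·t_r)² + 2a·d) = −5.645 + √(31.866 + 1850.24) = 37.7382 m/s.
37.7382 m/s × 3.6 = 135.858 km/h.

Maximum speed ≈ 136 km/h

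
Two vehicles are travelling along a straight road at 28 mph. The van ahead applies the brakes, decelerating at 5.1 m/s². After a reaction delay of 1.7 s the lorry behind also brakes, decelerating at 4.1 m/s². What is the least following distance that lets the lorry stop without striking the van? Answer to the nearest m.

Minimum gap ≈ 25 m

28 mph × 0.44704 = 12.5171 m/s.
Leader travels v²/(2a_L) = 156.678 / 10.200 = 15.361 m before stopping.
Follower covers v·t_r = 12.5171 × 1.7 = 21.279 m while reacting, then v²/(2a_F) = 156.678 / 8.200 = 19.107 m while braking, for a total of 21.279 + 19.107 = 40.386 m.
Since a_F ≤ a_L and the follower starts braking later, the follower is never slower than the leader, so the closest approach is when both have stopped.
Minimum gap = 40.386 − 15.361 = 25.025 m.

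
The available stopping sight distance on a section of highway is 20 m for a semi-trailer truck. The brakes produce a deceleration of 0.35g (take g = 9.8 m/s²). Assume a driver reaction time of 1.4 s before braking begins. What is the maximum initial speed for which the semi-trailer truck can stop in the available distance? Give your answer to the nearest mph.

Maximum speed ≈ 18 mph

a = 0.35 × 9.8 = 3.430 m/s².
Stopping distance: v·t_r + v²/(2a) = 20 with t_r = 1.4 s and a = 3.430 m/s².
So v² + 9.604 v − 137.20 = 0.
Positive root: v = −a·t_r + √((a·t_r)² + 2a·d) = −4.802 + √(23.059 + 137.20) = 7.8573 m/s.
7.8573 m/s ÷ 0.44704 = 17.576 mph.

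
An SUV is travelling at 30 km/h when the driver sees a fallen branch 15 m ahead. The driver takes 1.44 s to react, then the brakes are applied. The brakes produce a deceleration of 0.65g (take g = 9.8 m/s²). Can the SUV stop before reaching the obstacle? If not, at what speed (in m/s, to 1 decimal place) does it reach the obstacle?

30 km/h ÷ 3.6 = 8.3333 m/s.
a = 0.65 × 9.8 = 6.370 m/s².
Reaction distance = 8.3333 × 1.44 = 12.000 m.
Braking distance needed to stop: v²/(2a) = 69.444 / 12.740 = 5.451 m, so total needed = 12.000 + 5.451 = 17.451 m > 15 m — it cannot stop.
Distance remaining when braking begins: 15 − 12.000 = 3.000 m.
v² = v₀² − 2a·d = 69.444 − 2 × 6.370 × 3.000 = 31.224 m²/s².
v = √31.224 = 5.588 m/s.

No — it strikes the obstacle at 5.6 m/s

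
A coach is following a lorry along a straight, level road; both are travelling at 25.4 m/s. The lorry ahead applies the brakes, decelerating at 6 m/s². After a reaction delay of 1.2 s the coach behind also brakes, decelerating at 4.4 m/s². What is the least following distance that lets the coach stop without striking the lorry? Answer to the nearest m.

Minimum gap ≈ 50 m

Leader travels v²/(2a_L) = 645.160 / 12.000 = 53.763 m before stopping.
Follower covers v·t_r = 25.4000 × 1.2 = 30.480 m while reacting, then v²/(2a_F) = 645.160 / 8.800 = 73.314 m while braking, for a total of 30.480 + 73.314 = 103.794 m.
Since a_F ≤ a_L and the follower starts braking later, the follower is never slower than the leader, so the closest approach is when both have stopped.
Minimum gap = 103.794 − 53.763 = 50.031 m.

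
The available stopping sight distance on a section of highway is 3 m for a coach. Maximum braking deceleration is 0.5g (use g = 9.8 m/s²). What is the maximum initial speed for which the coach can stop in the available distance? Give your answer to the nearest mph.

a = 0.5 × 9.8 = 4.900 m/s².
v²/(2a) = d ⇒ v = √(2 × 4.900 × 3) = √29.40 = 5.4222 m/s.
5.4222 m/s ÷ 0.44704 = 12.129 mph.

Maximum speed ≈ 12 mph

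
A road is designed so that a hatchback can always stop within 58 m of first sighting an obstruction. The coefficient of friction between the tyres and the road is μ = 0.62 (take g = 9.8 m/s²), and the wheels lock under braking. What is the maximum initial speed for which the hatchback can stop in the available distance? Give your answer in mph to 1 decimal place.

Maximum speed ≈ 59.4 mph

a = μg = 0.62 × 9.8 = 6.076 m/s².
v²/(2a) = d ⇒ v = √(2 × 6.076 × 58) = √704.82 = 26.5484 m/s.
26.5484 m/s ÷ 0.44704 = 59.387 mph.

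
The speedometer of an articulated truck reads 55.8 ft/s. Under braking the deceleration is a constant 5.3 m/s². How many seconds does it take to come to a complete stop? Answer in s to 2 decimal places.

55.8 ft/s × 0.3048 = 17.0078 m/s.
Braking time = v/a = 17.0078 / 5.300 = 3.209 s.

Braking time ≈ 3.21 s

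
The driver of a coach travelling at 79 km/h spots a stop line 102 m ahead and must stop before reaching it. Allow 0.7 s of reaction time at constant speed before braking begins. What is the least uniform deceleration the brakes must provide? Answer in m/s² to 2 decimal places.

79 km/h ÷ 3.6 = 21.9444 m/s.
Distance covered during reaction = 21.9444 × 0.7 = 15.361 m.
Distance available for braking: 102 − 15.361 = 86.639 m.
v² = 2a·d ⇒ a = v²/(2d) = 21.9444² / (2 × 86.639) = 481.557 / 173.278 = 2.7791 m/s².

Required deceleration ≈ 2.78 m/s²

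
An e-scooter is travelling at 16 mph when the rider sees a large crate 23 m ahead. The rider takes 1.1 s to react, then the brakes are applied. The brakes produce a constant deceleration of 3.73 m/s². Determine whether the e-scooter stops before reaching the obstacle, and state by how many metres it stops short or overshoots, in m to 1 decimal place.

16 mph × 0.44704 = 7.1526 m/s.
Reaction distance = 7.1526 × 1.1 = 7.868 m.
Braking distance = v²/(2a) = 51.160 / 7.460 = 6.858 m.
Total stopping distance = 7.868 + 6.858 = 14.726 m, vs 23 m available — it stops with 23 − 14.726 = 8.274 m to spare.

Yes — it stops 8.3 m short of the obstacle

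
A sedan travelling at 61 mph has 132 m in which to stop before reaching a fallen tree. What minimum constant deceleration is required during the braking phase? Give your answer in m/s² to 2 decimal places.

61 mph × 0.44704 = 27.2694 m/s.
v² = 2a·d ⇒ a = v²/(2d) = 27.2694² / (2 × 132.000) = 743.620 / 264.000 = 2.8167 m/s².

Required deceleration ≈ 2.82 m/s²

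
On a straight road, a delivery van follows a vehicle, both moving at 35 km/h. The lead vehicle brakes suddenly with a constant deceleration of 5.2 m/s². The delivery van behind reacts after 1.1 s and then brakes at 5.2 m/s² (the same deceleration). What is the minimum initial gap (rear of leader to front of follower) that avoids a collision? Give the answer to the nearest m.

35 km/h ÷ 3.6 = 9.7222 m/s.
Leader travels v²/(2a_L) = 94.521 / 10.400 = 9.089 m before stopping.
Follower covers v·t_r = 9.7222 × 1.1 = 10.694 m while reacting, then v²/(2a_F) = 94.521 / 10.400 = 9.089 m while braking, for a total of 10.694 + 9.089 = 19.783 m.
Since a_F ≤ a_L and the follower starts braking later, the follower is never slower than the leader, so the closest approach is when both have stopped.
Minimum gap = 19.783 − 9.089 = 10.694 m.

Minimum gap ≈ 11 m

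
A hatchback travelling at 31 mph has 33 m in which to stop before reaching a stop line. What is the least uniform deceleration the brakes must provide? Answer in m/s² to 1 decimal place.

31 mph × 0.44704 = 13.8582 m/s.
v² = 2a·d ⇒ a = v²/(2d) = 13.8582² / (2 × 33.000) = 192.050 / 66.000 = 2.9098 m/s².

Required deceleration ≈ 2.9 m/s²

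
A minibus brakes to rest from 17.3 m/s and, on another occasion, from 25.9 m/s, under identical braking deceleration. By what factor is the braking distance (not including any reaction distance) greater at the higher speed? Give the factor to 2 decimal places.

Factor ≈ 2.24

Braking distance d = v²/(2a), so with a fixed, d ∝ v².
Factor = (25.9/17.3)² = 1.4971² = 2.2413.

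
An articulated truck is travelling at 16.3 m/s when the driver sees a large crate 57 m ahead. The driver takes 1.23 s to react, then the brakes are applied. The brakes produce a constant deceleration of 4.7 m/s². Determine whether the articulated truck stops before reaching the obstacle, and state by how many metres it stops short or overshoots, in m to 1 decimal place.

Reaction distance = 16.3000 × 1.23 = 20.049 m.
Braking distance = v²/(2a) = 265.690 / 9.400 = 28.265 m.
Total stopping distance = 20.049 + 28.265 = 48.314 m, vs 57 m available — it stops with 57 − 48.314 = 8.686 m to spare.

Yes — it stops 8.7 m short of the obstacle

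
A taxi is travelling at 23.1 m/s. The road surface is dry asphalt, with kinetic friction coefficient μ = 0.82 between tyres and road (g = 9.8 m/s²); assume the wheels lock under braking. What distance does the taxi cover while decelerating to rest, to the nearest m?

Braking distance ≈ 33 m

a = μg = 0.82 × 9.8 = 8.036 m/s².
Braking distance = v²/(2a) = 23.1000² / (2 × 8.036) = 533.610 / 16.072 = 33.201 m.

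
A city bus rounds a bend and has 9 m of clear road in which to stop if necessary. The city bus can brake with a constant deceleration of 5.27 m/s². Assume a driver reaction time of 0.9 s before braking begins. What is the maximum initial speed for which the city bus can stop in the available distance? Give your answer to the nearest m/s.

Stopping distance: v·t_r + v²/(2a) = 9 with t_r = 0.9 s and a = 5.270 m/s².
So v² + 9.486 v − 94.86 = 0.
Positive root: v = −a·t_r + √((a·t_r)² + 2a·d) = −4.743 + √(22.496 + 94.86) = 6.0901 m/s.

Maximum speed ≈ 6 m/s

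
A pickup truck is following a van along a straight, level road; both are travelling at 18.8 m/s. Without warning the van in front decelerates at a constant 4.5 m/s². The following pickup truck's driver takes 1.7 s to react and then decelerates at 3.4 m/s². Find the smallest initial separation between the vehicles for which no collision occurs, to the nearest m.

Minimum gap ≈ 45 m

Leader travels v²/(2a_L) = 353.440 / 9.000 = 39.271 m before stopping.
Follower covers v·t_r = 18.8000 × 1.7 = 31.960 m while reacting, then v²/(2a_F) = 353.440 / 6.800 = 51.976 m while braking, for a total of 31.960 + 51.976 = 83.936 m.
Since a_F ≤ a_L and the follower starts braking later, the follower is never slower than the leader, so the closest approach is when both have stopped.
Minimum gap = 83.936 − 39.271 = 44.665 m.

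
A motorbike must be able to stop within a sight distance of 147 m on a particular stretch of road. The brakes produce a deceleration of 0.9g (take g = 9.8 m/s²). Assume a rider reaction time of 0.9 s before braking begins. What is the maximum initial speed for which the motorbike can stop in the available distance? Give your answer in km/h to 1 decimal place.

Maximum speed ≈ 157.0 km/h

a = 0.9 × 9.8 = 8.820 m/s².
Stopping distance: v·t_r + v²/(2a) = 147 with t_r = 0.9 s and a = 8.820 m/s².
So v² + 15.876 v − 2593.08 = 0.
Positive root: v = −a·t_r + √((a·t_r)² + 2a·d) = −7.938 + √(63.012 + 2593.08) = 43.5993 m/s.
43.5993 m/s × 3.6 = 156.957 km/h.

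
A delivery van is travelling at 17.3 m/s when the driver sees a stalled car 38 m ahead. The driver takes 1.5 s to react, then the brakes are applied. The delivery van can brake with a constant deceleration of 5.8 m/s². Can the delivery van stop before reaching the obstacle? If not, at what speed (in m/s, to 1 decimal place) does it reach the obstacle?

Reaction distance = 17.3000 × 1.5 = 25.950 m.
Braking distance needed to stop: v²/(2a) = 299.290 / 11.600 = 25.801 m, so total needed = 25.950 + 25.801 = 51.751 m > 38 m — it cannot stop.
Distance remaining when braking begins: 38 − 25.950 = 12.050 m.
v² = v₀² − 2a·d = 299.290 − 2 × 5.800 × 12.050 = 159.510 m²/s².
v = √159.510 = 12.630 m/s.

No — it strikes the obstacle at 12.6 m/s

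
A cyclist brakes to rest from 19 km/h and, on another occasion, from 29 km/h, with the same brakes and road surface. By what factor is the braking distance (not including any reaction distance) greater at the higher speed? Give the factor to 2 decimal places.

Factor ≈ 2.33

Braking distance d = v²/(2a), so with a fixed, d ∝ v².
Factor = (29/19)² = 1.5263² = 2.3296.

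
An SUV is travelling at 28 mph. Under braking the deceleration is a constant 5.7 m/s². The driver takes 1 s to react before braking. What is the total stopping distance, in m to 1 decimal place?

Total stopping distance ≈ 26.3 m

28 mph × 0.44704 = 12.5171 m/s.
Reaction distance = v·t_r = 12.5171 × 1 = 12.517 m.
Braking distance = v²/(2a) = 12.5171² / (2 × 5.700) = 156.678 / 11.400 = 13.744 m.
Total = 12.517 + 13.744 = 26.261 m.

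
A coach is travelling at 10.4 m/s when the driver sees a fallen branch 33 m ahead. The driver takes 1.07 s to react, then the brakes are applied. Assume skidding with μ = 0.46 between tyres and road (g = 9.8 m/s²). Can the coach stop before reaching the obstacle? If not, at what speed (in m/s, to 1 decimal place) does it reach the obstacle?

a = μg = 0.46 × 9.8 = 4.508 m/s².
Reaction distance = 10.4000 × 1.07 = 11.128 m.
Braking distance = v²/(2a) = 108.160 / 9.016 = 11.996 m.
Total stopping distance = 11.128 + 11.996 = 23.124 m, vs 33 m available — it stops with 33 − 23.124 = 9.876 m to spare.

Yes — it stops about 9.9 m short of the obstacle, so it never reaches it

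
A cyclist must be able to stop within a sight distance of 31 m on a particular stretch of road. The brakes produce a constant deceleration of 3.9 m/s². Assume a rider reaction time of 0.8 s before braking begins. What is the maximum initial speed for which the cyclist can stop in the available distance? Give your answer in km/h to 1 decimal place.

Maximum speed ≈ 45.9 km/h

Stopping distance: v·t_r + v²/(2a) = 31 with t_r = 0.8 s and a = 3.900 m/s².
So v² + 6.240 v − 241.80 = 0.
Positive root: v = −a·t_r + √((a·t_r)² + 2a·d) = −3.120 + √(9.734 + 241.80) = 12.7398 m/s.
12.7398 m/s × 3.6 = 45.863 km/h.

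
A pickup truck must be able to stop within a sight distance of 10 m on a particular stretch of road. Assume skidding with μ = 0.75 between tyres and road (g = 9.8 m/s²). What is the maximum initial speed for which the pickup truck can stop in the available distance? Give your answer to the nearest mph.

Maximum speed ≈ 27 mph

a = μg = 0.75 × 9.8 = 7.350 m/s².
v²/(2a) = d ⇒ v = √(2 × 7.350 × 10) = √147.00 = 12.1244 m/s.
12.1244 m/s ÷ 0.44704 = 27.122 mph.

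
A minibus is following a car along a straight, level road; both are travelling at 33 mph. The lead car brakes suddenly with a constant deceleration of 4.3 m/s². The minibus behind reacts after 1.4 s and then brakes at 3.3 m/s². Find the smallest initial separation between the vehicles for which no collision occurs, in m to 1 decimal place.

Minimum gap ≈ 28.3 m

33 mph × 0.44704 = 14.7523 m/s.
Leader travels v²/(2a_L) = 217.630 / 8.600 = 25.306 m before stopping.
Follower covers v·t_r = 14.7523 × 1.4 = 20.653 m while reacting, then v²/(2a_F) = 217.630 / 6.600 = 32.974 m while braking, for a total of 20.653 + 32.974 = 53.627 m.
Since a_F ≤ a_L and the follower starts braking later, the follower is never slower than the leader, so the closest approach is when both have stopped.
Minimum gap = 53.627 − 25.306 = 28.321 m.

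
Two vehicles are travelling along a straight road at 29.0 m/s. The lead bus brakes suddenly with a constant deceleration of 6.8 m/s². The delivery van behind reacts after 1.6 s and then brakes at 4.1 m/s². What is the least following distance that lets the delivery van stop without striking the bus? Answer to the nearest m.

Leader travels v²/(2a_L) = 841.000 / 13.600 = 61.838 m before stopping.
Follower covers v·t_r = 29.0000 × 1.6 = 46.400 m while reacting, then v²/(2a_F) = 841.000 / 8.200 = 102.561 m while braking, for a total of 46.400 + 102.561 = 148.961 m.
Since a_F ≤ a_L and the follower starts braking later, the follower is never slower than the leader, so the closest approach is when both have stopped.
Minimum gap = 148.961 − 61.838 = 87.123 m.

Minimum gap ≈ 87 m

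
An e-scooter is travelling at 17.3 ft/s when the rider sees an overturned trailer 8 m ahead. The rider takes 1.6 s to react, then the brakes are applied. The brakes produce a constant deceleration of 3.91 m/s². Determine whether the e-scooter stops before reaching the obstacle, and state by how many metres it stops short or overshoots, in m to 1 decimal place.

No — it overshoots by 4.0 m

17.3 ft/s × 0.3048 = 5.2730 m/s.
Reaction distance = 5.2730 × 1.6 = 8.437 m.
Braking distance = v²/(2a) = 27.805 / 7.820 = 3.556 m.
Total stopping distance = 8.437 + 3.556 = 11.993 m, vs 8 m available — it cannot stop in time and overshoots by 11.993 − 8 = 3.993 m.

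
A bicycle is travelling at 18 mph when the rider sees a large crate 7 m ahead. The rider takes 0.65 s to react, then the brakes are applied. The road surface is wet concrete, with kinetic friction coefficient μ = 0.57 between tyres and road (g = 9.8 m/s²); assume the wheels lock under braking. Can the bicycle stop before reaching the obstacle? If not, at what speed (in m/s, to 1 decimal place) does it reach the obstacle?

18 mph × 0.44704 = 8.0467 m/s.
a = μg = 0.57 × 9.8 = 5.586 m/s².
Reaction distance = 8.0467 × 0.65 = 5.230 m.
Braking distance needed to stop: v²/(2a) = 64.749 / 11.172 = 5.796 m, so total needed = 5.230 + 5.796 = 11.026 m > 7 m — it cannot stop.
Distance remaining when braking begins: 7 − 5.230 = 1.770 m.
v² = v₀² − 2a·d = 64.749 − 2 × 5.586 × 1.770 = 44.975 m²/s².
v = √44.975 = 6.706 m/s.

No — it strikes the obstacle at 6.7 m/s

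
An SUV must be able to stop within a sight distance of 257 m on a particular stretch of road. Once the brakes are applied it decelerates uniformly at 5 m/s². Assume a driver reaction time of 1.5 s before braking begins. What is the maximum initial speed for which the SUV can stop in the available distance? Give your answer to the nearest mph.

Maximum speed ≈ 98 mph

Stopping distance: v·t_r + v²/(2a) = 257 with t_r = 1.5 s and a = 5.000 m/s².
So v² + 15.000 v − 2570.00 = 0.
Positive root: v = −a·t_r + √((a·t_r)² + 2a·d) = −7.500 + √(56.250 + 2570.00) = 43.7470 m/s.
43.7470 m/s ÷ 0.44704 = 97.859 mph.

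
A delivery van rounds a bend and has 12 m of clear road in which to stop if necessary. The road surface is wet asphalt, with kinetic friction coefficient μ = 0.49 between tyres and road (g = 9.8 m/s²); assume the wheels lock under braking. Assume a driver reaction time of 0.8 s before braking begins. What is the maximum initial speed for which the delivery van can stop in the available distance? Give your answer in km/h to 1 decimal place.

Maximum speed ≈ 27.2 km/h

a = μg = 0.49 × 9.8 = 4.802 m/s².
Stopping distance: v·t_r + v²/(2a) = 12 with t_r = 0.8 s and a = 4.802 m/s².
So v² + 7.683 v − 115.25 = 0.
Positive root: v = −a·t_r + √((a·t_r)² + 2a·d) = −3.842 + √(14.761 + 115.25) = 7.5602 m/s.
7.5602 m/s × 3.6 = 27.217 km/h.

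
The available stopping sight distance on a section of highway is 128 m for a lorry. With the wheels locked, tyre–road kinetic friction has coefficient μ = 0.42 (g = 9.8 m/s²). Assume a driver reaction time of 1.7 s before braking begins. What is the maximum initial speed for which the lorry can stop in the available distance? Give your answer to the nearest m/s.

Maximum speed ≈ 26 m/s

a = μg = 0.42 × 9.8 = 4.116 m/s².
Stopping distance: v·t_r + v²/(2a) = 128 with t_r = 1.7 s and a = 4.116 m/s².
So v² + 13.994 v − 1053.70 = 0.
Positive root: v = −a·t_r + √((a·t_r)² + 2a·d) = −6.997 + √(48.958 + 1053.70) = 26.2093 m/s.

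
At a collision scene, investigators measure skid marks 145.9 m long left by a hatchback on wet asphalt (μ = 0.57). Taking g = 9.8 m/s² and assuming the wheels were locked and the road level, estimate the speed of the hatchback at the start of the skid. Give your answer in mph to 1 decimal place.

Initial speed ≈ 90.3 mph

Deceleration a = μg = 0.57 × 9.8 = 5.586 m/s².
v = √(2a·d) = √(2 × 5.586 × 145.9) = √1629.995 = 40.3732 m/s.
= 40.3732 ÷ 0.44704 = 90.312 mph.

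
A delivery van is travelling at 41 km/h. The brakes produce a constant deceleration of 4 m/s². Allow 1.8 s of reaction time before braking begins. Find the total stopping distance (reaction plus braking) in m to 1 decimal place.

41 km/h ÷ 3.6 = 11.3889 m/s.
Reaction distance = v·t_r = 11.3889 × 1.8 = 20.500 m.
Braking distance = v²/(2a) = 11.3889² / (2 × 4.000) = 129.707 / 8.000 = 16.213 m.
Total = 20.500 + 16.213 = 36.713 m.

Total stopping distance ≈ 36.7 m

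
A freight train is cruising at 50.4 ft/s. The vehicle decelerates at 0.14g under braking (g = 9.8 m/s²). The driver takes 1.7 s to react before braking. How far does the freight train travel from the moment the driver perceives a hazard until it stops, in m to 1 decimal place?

50.4 ft/s × 0.3048 = 15.3619 m/s.
a = 0.14 × 9.8 = 1.372 m/s².
Reaction distance = v·t_r = 15.3619 × 1.7 = 26.115 m.
Braking distance = v²/(2a) = 15.3619² / (2 × 1.372) = 235.988 / 2.744 = 86.001 m.
Total = 26.115 + 86.001 = 112.116 m.

Total stopping distance ≈ 112.1 m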